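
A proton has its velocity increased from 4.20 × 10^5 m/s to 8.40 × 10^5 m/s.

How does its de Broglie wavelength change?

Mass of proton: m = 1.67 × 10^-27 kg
The wavelength decreases by a factor of 2.

Using λ = h/(mv):

Initial wavelength: λ₁ = h/(mv₁) = 9.45 × 10^-13 m
Final wavelength: λ₂ = h/(mv₂) = 4.72 × 10^-13 m

Since λ ∝ 1/v, when velocity increases by a factor of 2, the wavelength decreases by a factor of 2.

λ₂/λ₁ = v₁/v₂ = 1/2

The wavelength decreases by a factor of 2.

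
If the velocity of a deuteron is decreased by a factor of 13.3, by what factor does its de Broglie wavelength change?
The wavelength increases by a factor of 13.3.

From λ = h/(mv), the wavelength is inversely proportional to velocity:

λ ∝ 1/v

If v → v/13.3, then λ → 13.3λ

When velocity is decreased by a factor of 13.3, the wavelength increases by a factor of 13.3.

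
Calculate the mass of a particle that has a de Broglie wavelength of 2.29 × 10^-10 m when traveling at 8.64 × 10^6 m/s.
3.35 × 10^-31 kg

From the de Broglie relation λ = h/(mv), we solve for m:

m = h/(λv)
m = (6.626 × 10^-34 J·s) / (2.29 × 10^-10 m × 8.64 × 10^6 m/s)
m = 3.35 × 10^-31 kg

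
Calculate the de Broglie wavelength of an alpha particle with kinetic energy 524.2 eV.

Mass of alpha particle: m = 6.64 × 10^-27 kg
6.27 × 10^-13 m

Using λ = h/√(2mKE):

First convert KE to Joules: KE = 524.2 eV = 8.399 × 10^-17 J

λ = h/√(2mKE)
λ = (6.626 × 10^-34 J·s) / √(2 × 6.64 × 10^-27 kg × 8.399 × 10^-17 J)
λ = 6.27 × 10^-13 m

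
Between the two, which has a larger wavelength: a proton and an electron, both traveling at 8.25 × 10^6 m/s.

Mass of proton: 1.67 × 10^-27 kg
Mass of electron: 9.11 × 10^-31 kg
The electron has the longer wavelength.

Using λ = h/(mv), since both particles have the same velocity, the wavelength depends only on mass.

For proton: λ₁ = h/(m₁v) = 4.81 × 10^-14 m
For electron: λ₂ = h/(m₂v) = 8.82 × 10^-11 m

Since λ ∝ 1/m at constant velocity, the lighter particle has the longer wavelength.

The electron has the longer de Broglie wavelength.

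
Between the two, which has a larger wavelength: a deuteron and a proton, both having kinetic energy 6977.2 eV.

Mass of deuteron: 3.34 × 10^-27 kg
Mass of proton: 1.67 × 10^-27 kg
The proton has the longer wavelength.

Using λ = h/√(2mKE):

For deuteron: λ₁ = h/√(2m₁KE) = 2.42 × 10^-13 m
For proton: λ₂ = h/√(2m₂KE) = 3.43 × 10^-13 m

Since λ ∝ 1/√m at constant kinetic energy, the lighter particle has the longer wavelength.

The proton has the longer de Broglie wavelength.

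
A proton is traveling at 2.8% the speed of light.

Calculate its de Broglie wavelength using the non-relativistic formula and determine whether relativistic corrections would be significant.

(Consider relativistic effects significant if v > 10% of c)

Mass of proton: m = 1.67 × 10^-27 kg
No, relativistic corrections are not needed.

Using the non-relativistic de Broglie formula λ = h/(mv):

v = 2.8% × c = 8.394 × 10^6 m/s

λ = h/(mv)
λ = (6.626 × 10^-34 J·s) / (1.67 × 10^-27 kg × 8.394 × 10^6 m/s)
λ = 4.73 × 10^-14 m

Since v = 2.8% of c < 10% of c, relativistic corrections are NOT significant and this non-relativistic result is a good approximation.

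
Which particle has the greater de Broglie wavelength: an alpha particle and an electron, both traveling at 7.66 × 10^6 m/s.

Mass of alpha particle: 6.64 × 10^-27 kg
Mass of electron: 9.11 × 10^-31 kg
The electron has the longer wavelength.

Using λ = h/(mv), since both particles have the same velocity, the wavelength depends only on mass.

For alpha particle: λ₁ = h/(m₁v) = 1.30 × 10^-14 m
For electron: λ₂ = h/(m₂v) = 9.50 × 10^-11 m

Since λ ∝ 1/m at constant velocity, the lighter particle has the longer wavelength.

The electron has the longer de Broglie wavelength.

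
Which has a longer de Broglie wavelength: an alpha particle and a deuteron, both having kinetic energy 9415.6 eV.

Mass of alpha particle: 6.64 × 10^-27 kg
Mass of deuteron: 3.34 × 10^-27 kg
The deuteron has the longer wavelength.

Using λ = h/√(2mKE):

For alpha particle: λ₁ = h/√(2m₁KE) = 1.48 × 10^-13 m
For deuteron: λ₂ = h/√(2m₂KE) = 2.09 × 10^-13 m

Since λ ∝ 1/√m at constant kinetic energy, the lighter particle has the longer wavelength.

The deuteron has the longer de Broglie wavelength.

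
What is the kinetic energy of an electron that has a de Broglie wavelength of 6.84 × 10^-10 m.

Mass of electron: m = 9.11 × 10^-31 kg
5.15 × 10^-19 J (or 3.21 eV)

From λ = h/√(2mKE), we solve for KE:

λ² = h²/(2mKE)
KE = h²/(2mλ²)
KE = (6.626 × 10^-34 J·s)² / (2 × 9.11 × 10^-31 kg × (6.84 × 10^-10 m)²)
KE = 5.15 × 10^-19 J
KE = 3.21 eV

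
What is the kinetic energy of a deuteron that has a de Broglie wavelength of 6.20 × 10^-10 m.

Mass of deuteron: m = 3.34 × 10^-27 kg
1.71 × 10^-22 J (or 1.07 × 10^-3 eV)

From λ = h/√(2mKE), we solve for KE:

λ² = h²/(2mKE)
KE = h²/(2mλ²)
KE = (6.626 × 10^-34 J·s)² / (2 × 3.34 × 10^-27 kg × (6.20 × 10^-10 m)²)
KE = 1.71 × 10^-22 J
KE = 1.07 × 10^-3 eV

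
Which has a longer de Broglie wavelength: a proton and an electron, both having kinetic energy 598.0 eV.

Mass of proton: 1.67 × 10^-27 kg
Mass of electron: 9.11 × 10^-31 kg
The electron has the longer wavelength.

Using λ = h/√(2mKE):

For proton: λ₁ = h/√(2m₁KE) = 1.17 × 10^-12 m
For electron: λ₂ = h/√(2m₂KE) = 5.02 × 10^-11 m

Since λ ∝ 1/√m at constant kinetic energy, the lighter particle has the longer wavelength.

The electron has the longer de Broglie wavelength.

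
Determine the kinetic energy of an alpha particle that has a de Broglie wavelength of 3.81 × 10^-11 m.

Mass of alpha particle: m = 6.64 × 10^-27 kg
2.28 × 10^-20 J (or 0.142 eV)

From λ = h/√(2mKE), we solve for KE:

λ² = h²/(2mKE)
KE = h²/(2mλ²)
KE = (6.626 × 10^-34 J·s)² / (2 × 6.64 × 10^-27 kg × (3.81 × 10^-11 m)²)
KE = 2.28 × 10^-20 J
KE = 0.142 eV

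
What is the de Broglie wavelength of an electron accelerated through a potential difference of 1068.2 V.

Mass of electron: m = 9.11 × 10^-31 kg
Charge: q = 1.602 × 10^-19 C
3.75 × 10^-11 m

When a particle is accelerated through voltage V, it gains kinetic energy KE = qV.

The de Broglie wavelength is then λ = h/√(2mqV):

λ = h/√(2mqV)
λ = (6.626 × 10^-34 J·s) / √(2 × 9.11 × 10^-31 kg × 1.602 × 10^-19 C × 1068.2 V)
λ = 3.75 × 10^-11 m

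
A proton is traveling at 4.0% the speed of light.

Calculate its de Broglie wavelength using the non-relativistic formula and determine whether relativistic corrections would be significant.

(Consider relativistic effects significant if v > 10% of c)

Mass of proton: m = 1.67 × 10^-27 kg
No, relativistic corrections are not needed.

Using the non-relativistic de Broglie formula λ = h/(mv):

v = 4.0% × c = 1.199 × 10^7 m/s

λ = h/(mv)
λ = (6.626 × 10^-34 J·s) / (1.67 × 10^-27 kg × 1.199 × 10^7 m/s)
λ = 3.31 × 10^-14 m

Since v = 4.0% of c < 10% of c, relativistic corrections are NOT significant and this non-relativistic result is a good approximation.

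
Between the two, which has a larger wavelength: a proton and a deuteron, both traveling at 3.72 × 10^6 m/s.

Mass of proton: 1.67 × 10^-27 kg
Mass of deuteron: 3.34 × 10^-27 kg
The proton has the longer wavelength.

Using λ = h/(mv), since both particles have the same velocity, the wavelength depends only on mass.

For proton: λ₁ = h/(m₁v) = 1.07 × 10^-13 m
For deuteron: λ₂ = h/(m₂v) = 5.33 × 10^-14 m

Since λ ∝ 1/m at constant velocity, the lighter particle has the longer wavelength.

The proton has the longer de Broglie wavelength.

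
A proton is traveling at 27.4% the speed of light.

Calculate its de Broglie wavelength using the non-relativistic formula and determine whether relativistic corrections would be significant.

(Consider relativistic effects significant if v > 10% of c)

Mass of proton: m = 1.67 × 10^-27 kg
Yes, relativistic corrections are needed.

Using the non-relativistic de Broglie formula λ = h/(mv):

v = 27.4% × c = 8.214 × 10^7 m/s

λ = h/(mv)
λ = (6.626 × 10^-34 J·s) / (1.67 × 10^-27 kg × 8.214 × 10^7 m/s)
λ = 4.83 × 10^-15 m

Since v = 27.4% of c > 10% of c, relativistic corrections ARE significant and the actual wavelength would differ from this non-relativistic estimate.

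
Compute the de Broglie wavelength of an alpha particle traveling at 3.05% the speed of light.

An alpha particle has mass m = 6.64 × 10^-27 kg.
1.09 × 10^-14 m

Using the de Broglie relation λ = h/(mv):

v = 3.05% × c = 9.144 × 10^6 m/s

λ = h/(mv)
λ = (6.626 × 10^-34 J·s) / (6.64 × 10^-27 kg × 9.144 × 10^6 m/s)
λ = 1.09 × 10^-14 m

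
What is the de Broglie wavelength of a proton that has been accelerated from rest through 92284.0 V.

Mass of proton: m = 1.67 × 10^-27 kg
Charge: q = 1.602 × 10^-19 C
9.43 × 10^-14 m

When a particle is accelerated through voltage V, it gains kinetic energy KE = qV.

The de Broglie wavelength is then λ = h/√(2mqV):

λ = h/√(2mqV)
λ = (6.626 × 10^-34 J·s) / √(2 × 1.67 × 10^-27 kg × 1.602 × 10^-19 C × 92284.0 V)
λ = 9.43 × 10^-14 m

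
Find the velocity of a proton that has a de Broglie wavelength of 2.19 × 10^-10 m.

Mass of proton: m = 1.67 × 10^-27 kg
1.81 × 10^3 m/s

From the de Broglie relation λ = h/(mv), we solve for v:

v = h/(mλ)
v = (6.626 × 10^-34 J·s) / (1.67 × 10^-27 kg × 2.19 × 10^-10 m)
v = 1.81 × 10^3 m/s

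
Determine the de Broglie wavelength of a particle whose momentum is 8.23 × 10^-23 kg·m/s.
8.05 × 10^-12 m

Using the de Broglie relation λ = h/p:

λ = h/p
λ = (6.626 × 10^-34 J·s) / (8.23 × 10^-23 kg·m/s)
λ = 8.05 × 10^-12 m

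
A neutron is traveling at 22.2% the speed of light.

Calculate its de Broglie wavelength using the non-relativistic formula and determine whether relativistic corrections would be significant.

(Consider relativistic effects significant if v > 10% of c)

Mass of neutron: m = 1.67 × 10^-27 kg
Yes, relativistic corrections are needed.

Using the non-relativistic de Broglie formula λ = h/(mv):

v = 22.2% × c = 6.655 × 10^7 m/s

λ = h/(mv)
λ = (6.626 × 10^-34 J·s) / (1.67 × 10^-27 kg × 6.655 × 10^7 m/s)
λ = 5.96 × 10^-15 m

Since v = 22.2% of c > 10% of c, relativistic corrections ARE significant and the actual wavelength would differ from this non-relativistic estimate.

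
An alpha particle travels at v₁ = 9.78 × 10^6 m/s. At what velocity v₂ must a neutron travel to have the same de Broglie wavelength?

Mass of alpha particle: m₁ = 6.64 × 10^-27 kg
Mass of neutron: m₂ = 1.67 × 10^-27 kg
v₂ = 3.89 × 10^7 m/s

For equal de Broglie wavelengths: λ₁ = λ₂

h/(m₁v₁) = h/(m₂v₂)
m₁v₁ = m₂v₂
v₂ = v₁ · (m₁/m₂)

v₂ = 9.78 × 10^6 m/s × (6.64 × 10^-27 kg / 1.67 × 10^-27 kg)
v₂ = 3.89 × 10^7 m/s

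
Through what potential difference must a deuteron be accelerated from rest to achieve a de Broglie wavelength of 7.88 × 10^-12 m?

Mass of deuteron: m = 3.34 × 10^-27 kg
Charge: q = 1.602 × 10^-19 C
6.61 V

From λ = h/√(2mqV), we solve for V:

λ² = h²/(2mqV)
V = h²/(2mqλ²)
V = (6.626 × 10^-34 J·s)² / (2 × 3.34 × 10^-27 kg × 1.602 × 10^-19 C × (7.88 × 10^-12 m)²)
V = 6.61 V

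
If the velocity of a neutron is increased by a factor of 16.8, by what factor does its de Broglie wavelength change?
The wavelength decreases by a factor of 16.8.

From λ = h/(mv), the wavelength is inversely proportional to velocity:

λ ∝ 1/v

If v → 16.8v, then λ → λ/16.8

When velocity is increased by a factor of 16.8, the wavelength decreases by a factor of 16.8.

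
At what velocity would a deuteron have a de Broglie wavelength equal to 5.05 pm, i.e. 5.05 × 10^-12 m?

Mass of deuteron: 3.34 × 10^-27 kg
3.93 × 10^4 m/s

From λ = h/(mv), solve for v:

v = h/(mλ)
v = (6.626 × 10^-34 J·s) / (3.34 × 10^-27 kg × 5.05 × 10^-12 m)
v = 3.93 × 10^4 m/s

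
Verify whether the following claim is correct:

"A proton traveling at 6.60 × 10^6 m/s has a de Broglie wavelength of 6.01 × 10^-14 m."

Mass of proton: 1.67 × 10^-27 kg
True

The claim is correct.

Using λ = h/(mv):
λ = (6.626 × 10^-34 J·s) / (1.67 × 10^-27 kg × 6.60 × 10^6 m/s)
λ = 6.01 × 10^-14 m

This matches the claimed value.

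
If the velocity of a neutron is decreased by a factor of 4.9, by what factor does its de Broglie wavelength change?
The wavelength increases by a factor of 4.9.

From λ = h/(mv), the wavelength is inversely proportional to velocity:

λ ∝ 1/v

If v → v/4.9, then λ → 4.9λ

When velocity is decreased by a factor of 4.9, the wavelength increases by a factor of 4.9.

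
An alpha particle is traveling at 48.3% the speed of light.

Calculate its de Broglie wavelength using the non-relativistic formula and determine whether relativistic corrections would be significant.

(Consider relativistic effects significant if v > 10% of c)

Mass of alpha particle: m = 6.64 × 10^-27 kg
Yes, relativistic corrections are needed.

Using the non-relativistic de Broglie formula λ = h/(mv):

v = 48.3% × c = 1.448 × 10^8 m/s

λ = h/(mv)
λ = (6.626 × 10^-34 J·s) / (6.64 × 10^-27 kg × 1.448 × 10^8 m/s)
λ = 6.89 × 10^-16 m

Since v = 48.3% of c > 10% of c, relativistic corrections ARE significant and the actual wavelength would differ from this non-relativistic estimate.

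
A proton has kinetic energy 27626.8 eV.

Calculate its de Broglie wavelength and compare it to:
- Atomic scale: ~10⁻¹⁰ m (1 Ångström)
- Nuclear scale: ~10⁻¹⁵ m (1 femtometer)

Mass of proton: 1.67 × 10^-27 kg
λ = 1.72 × 10^-13 m, which is between nuclear and atomic scales.

Using λ = h/√(2mKE):

KE = 27626.8 eV = 4.426 × 10^-15 J

λ = h/√(2mKE)
λ = (6.626 × 10^-34 J·s) / √(2 × 1.67 × 10^-27 kg × 4.426 × 10^-15 J)
λ = 1.72 × 10^-13 m

Comparison:
- Atomic scale (10⁻¹⁰ m): λ is 0.0017× this size
- Nuclear scale (10⁻¹⁵ m): λ is 1.7e+02× this size

The wavelength is between nuclear and atomic scales.

This wavelength is appropriate for probing atomic structure but too large for nuclear physics experiments.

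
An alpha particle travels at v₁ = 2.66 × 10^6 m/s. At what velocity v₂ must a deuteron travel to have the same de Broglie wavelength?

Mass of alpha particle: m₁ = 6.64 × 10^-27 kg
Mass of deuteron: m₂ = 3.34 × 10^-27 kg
v₂ = 5.29 × 10^6 m/s

For equal de Broglie wavelengths: λ₁ = λ₂

h/(m₁v₁) = h/(m₂v₂)
m₁v₁ = m₂v₂
v₂ = v₁ · (m₁/m₂)

v₂ = 2.66 × 10^6 m/s × (6.64 × 10^-27 kg / 3.34 × 10^-27 kg)
v₂ = 5.29 × 10^6 m/s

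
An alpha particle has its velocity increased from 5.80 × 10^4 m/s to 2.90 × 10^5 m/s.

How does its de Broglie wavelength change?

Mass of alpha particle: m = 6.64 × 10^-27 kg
The wavelength decreases by a factor of 5.

Using λ = h/(mv):

Initial wavelength: λ₁ = h/(mv₁) = 1.72 × 10^-12 m
Final wavelength: λ₂ = h/(mv₂) = 3.44 × 10^-13 m

Since λ ∝ 1/v, when velocity increases by a factor of 5, the wavelength decreases by a factor of 5.

λ₂/λ₁ = v₁/v₂ = 1/5

The wavelength decreases by a factor of 5.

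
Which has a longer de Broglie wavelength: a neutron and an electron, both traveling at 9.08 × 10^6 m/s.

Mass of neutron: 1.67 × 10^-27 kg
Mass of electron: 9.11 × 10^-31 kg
The electron has the longer wavelength.

Using λ = h/(mv), since both particles have the same velocity, the wavelength depends only on mass.

For neutron: λ₁ = h/(m₁v) = 4.37 × 10^-14 m
For electron: λ₂ = h/(m₂v) = 8.01 × 10^-11 m

Since λ ∝ 1/m at constant velocity, the lighter particle has the longer wavelength.

The electron has the longer de Broglie wavelength.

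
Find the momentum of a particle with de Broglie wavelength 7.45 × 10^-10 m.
8.89 × 10^-25 kg·m/s

From the de Broglie relation λ = h/p, we solve for p:

p = h/λ
p = (6.626 × 10^-34 J·s) / (7.45 × 10^-10 m)
p = 8.89 × 10^-25 kg·m/s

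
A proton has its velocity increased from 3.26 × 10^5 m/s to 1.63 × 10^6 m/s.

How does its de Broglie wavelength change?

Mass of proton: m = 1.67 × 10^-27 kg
The wavelength decreases by a factor of 5.

Using λ = h/(mv):

Initial wavelength: λ₁ = h/(mv₁) = 1.22 × 10^-12 m
Final wavelength: λ₂ = h/(mv₂) = 2.43 × 10^-13 m

Since λ ∝ 1/v, when velocity increases by a factor of 5, the wavelength decreases by a factor of 5.

λ₂/λ₁ = v₁/v₂ = 1/5

The wavelength decreases by a factor of 5.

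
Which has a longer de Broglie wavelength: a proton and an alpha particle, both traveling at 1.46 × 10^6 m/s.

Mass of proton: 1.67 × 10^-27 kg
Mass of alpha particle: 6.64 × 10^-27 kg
The proton has the longer wavelength.

Using λ = h/(mv), since both particles have the same velocity, the wavelength depends only on mass.

For proton: λ₁ = h/(m₁v) = 2.72 × 10^-13 m
For alpha particle: λ₂ = h/(m₂v) = 6.83 × 10^-14 m

Since λ ∝ 1/m at constant velocity, the lighter particle has the longer wavelength.

The proton has the longer de Broglie wavelength.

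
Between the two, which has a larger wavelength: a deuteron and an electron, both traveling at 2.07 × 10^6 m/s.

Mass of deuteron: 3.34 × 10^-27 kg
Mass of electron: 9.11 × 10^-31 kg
The electron has the longer wavelength.

Using λ = h/(mv), since both particles have the same velocity, the wavelength depends only on mass.

For deuteron: λ₁ = h/(m₁v) = 9.58 × 10^-14 m
For electron: λ₂ = h/(m₂v) = 3.51 × 10^-10 m

Since λ ∝ 1/m at constant velocity, the lighter particle has the longer wavelength.

The electron has the longer de Broglie wavelength.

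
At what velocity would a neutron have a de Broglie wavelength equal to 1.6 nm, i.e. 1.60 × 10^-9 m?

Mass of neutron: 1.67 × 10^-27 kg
2.48 × 10^2 m/s

From λ = h/(mv), solve for v:

v = h/(mλ)
v = (6.626 × 10^-34 J·s) / (1.67 × 10^-27 kg × 1.60 × 10^-9 m)
v = 2.48 × 10^2 m/s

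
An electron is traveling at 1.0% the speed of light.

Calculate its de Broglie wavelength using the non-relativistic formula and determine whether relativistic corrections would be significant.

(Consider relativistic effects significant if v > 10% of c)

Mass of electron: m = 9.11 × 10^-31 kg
No, relativistic corrections are not needed.

Using the non-relativistic de Broglie formula λ = h/(mv):

v = 1.0% × c = 2.998 × 10^6 m/s

λ = h/(mv)
λ = (6.626 × 10^-34 J·s) / (9.11 × 10^-31 kg × 2.998 × 10^6 m/s)
λ = 2.43 × 10^-10 m

Since v = 1.0% of c < 10% of c, relativistic corrections are NOT significant and this non-relativistic result is a good approximation.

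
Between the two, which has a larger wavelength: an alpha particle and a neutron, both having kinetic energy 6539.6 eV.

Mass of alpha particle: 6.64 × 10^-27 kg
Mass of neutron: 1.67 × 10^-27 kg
The neutron has the longer wavelength.

Using λ = h/√(2mKE):

For alpha particle: λ₁ = h/√(2m₁KE) = 1.78 × 10^-13 m
For neutron: λ₂ = h/√(2m₂KE) = 3.54 × 10^-13 m

Since λ ∝ 1/√m at constant kinetic energy, the lighter particle has the longer wavelength.

The neutron has the longer de Broglie wavelength.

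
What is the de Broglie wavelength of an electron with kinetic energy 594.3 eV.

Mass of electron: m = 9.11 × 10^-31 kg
5.03 × 10^-11 m

Using λ = h/√(2mKE):

First convert KE to Joules: KE = 594.3 eV = 9.522 × 10^-17 J

λ = h/√(2mKE)
λ = (6.626 × 10^-34 J·s) / √(2 × 9.11 × 10^-31 kg × 9.522 × 10^-17 J)
λ = 5.03 × 10^-11 m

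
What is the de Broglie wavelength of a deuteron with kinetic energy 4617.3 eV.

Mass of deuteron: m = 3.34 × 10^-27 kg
2.98 × 10^-13 m

Using λ = h/√(2mKE):

First convert KE to Joules: KE = 4617.3 eV = 7.398 × 10^-16 J

λ = h/√(2mKE)
λ = (6.626 × 10^-34 J·s) / √(2 × 3.34 × 10^-27 kg × 7.398 × 10^-16 J)
λ = 2.98 × 10^-13 m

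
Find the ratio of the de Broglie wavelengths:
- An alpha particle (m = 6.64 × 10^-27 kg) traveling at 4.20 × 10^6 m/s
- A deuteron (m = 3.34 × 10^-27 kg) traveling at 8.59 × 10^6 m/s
λ₁/λ₂ = 1.03

Using λ = h/(mv):

λ₁ = h/(m₁v₁) = 2.38 × 10^-14 m
λ₂ = h/(m₂v₂) = 2.31 × 10^-14 m

Ratio λ₁/λ₂ = (m₂v₂)/(m₁v₁)
         = (3.34 × 10^-27 kg × 8.59 × 10^6 m/s) / (6.64 × 10^-27 kg × 4.20 × 10^6 m/s)
         = 1.03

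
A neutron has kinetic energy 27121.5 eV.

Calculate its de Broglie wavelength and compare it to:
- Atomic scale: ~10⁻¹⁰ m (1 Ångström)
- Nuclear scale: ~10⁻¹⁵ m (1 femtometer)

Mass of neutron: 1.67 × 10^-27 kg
λ = 1.74 × 10^-13 m, which is between nuclear and atomic scales.

Using λ = h/√(2mKE):

KE = 27121.5 eV = 4.345 × 10^-15 J

λ = h/√(2mKE)
λ = (6.626 × 10^-34 J·s) / √(2 × 1.67 × 10^-27 kg × 4.345 × 10^-15 J)
λ = 1.74 × 10^-13 m

Comparison:
- Atomic scale (10⁻¹⁰ m): λ is 0.0017× this size
- Nuclear scale (10⁻¹⁵ m): λ is 1.7e+02× this size

The wavelength is between nuclear and atomic scales.

This wavelength is appropriate for probing atomic structure but too large for nuclear physics experiments.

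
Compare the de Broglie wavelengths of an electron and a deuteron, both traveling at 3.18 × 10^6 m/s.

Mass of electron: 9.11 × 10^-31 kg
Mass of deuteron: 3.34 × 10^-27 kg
The electron has the longer wavelength.

Using λ = h/(mv), since both particles have the same velocity, the wavelength depends only on mass.

For electron: λ₁ = h/(m₁v) = 2.29 × 10^-10 m
For deuteron: λ₂ = h/(m₂v) = 6.24 × 10^-14 m

Since λ ∝ 1/m at constant velocity, the lighter particle has the longer wavelength.

The electron has the longer de Broglie wavelength.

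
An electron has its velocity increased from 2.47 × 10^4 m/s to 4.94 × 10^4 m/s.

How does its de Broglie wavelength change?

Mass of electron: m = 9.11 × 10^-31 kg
The wavelength decreases by a factor of 2.

Using λ = h/(mv):

Initial wavelength: λ₁ = h/(mv₁) = 2.94 × 10^-8 m
Final wavelength: λ₂ = h/(mv₂) = 1.47 × 10^-8 m

Since λ ∝ 1/v, when velocity increases by a factor of 2, the wavelength decreases by a factor of 2.

λ₂/λ₁ = v₁/v₂ = 1/2

The wavelength decreases by a factor of 2.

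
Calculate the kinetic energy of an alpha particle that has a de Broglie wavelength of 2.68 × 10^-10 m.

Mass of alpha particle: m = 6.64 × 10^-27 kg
4.60 × 10^-22 J (or 2.87 × 10^-3 eV)

From λ = h/√(2mKE), we solve for KE:

λ² = h²/(2mKE)
KE = h²/(2mλ²)
KE = (6.626 × 10^-34 J·s)² / (2 × 6.64 × 10^-27 kg × (2.68 × 10^-10 m)²)
KE = 4.60 × 10^-22 J
KE = 2.87 × 10^-3 eV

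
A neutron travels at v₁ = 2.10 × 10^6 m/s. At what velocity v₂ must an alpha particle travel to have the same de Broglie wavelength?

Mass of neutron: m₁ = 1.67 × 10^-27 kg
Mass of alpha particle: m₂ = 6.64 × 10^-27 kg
v₂ = 5.28 × 10^5 m/s

For equal de Broglie wavelengths: λ₁ = λ₂

h/(m₁v₁) = h/(m₂v₂)
m₁v₁ = m₂v₂
v₂ = v₁ · (m₁/m₂)

v₂ = 2.10 × 10^6 m/s × (1.67 × 10^-27 kg / 6.64 × 10^-27 kg)
v₂ = 5.28 × 10^5 m/s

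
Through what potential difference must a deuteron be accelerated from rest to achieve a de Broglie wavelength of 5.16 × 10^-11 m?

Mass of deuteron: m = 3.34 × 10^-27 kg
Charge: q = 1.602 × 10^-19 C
1.54 × 10^-1 V

From λ = h/√(2mqV), we solve for V:

λ² = h²/(2mqV)
V = h²/(2mqλ²)
V = (6.626 × 10^-34 J·s)² / (2 × 3.34 × 10^-27 kg × 1.602 × 10^-19 C × (5.16 × 10^-11 m)²)
V = 1.54 × 10^-1 V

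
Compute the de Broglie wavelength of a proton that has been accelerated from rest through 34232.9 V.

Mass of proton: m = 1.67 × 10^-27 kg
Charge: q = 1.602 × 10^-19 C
1.55 × 10^-13 m

When a particle is accelerated through voltage V, it gains kinetic energy KE = qV.

The de Broglie wavelength is then λ = h/√(2mqV):

λ = h/√(2mqV)
λ = (6.626 × 10^-34 J·s) / √(2 × 1.67 × 10^-27 kg × 1.602 × 10^-19 C × 34232.9 V)
λ = 1.55 × 10^-13 m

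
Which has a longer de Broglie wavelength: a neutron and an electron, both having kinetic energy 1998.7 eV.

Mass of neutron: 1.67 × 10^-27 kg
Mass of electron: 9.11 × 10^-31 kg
The electron has the longer wavelength.

Using λ = h/√(2mKE):

For neutron: λ₁ = h/√(2m₁KE) = 6.41 × 10^-13 m
For electron: λ₂ = h/√(2m₂KE) = 2.74 × 10^-11 m

Since λ ∝ 1/√m at constant kinetic energy, the lighter particle has the longer wavelength.

The electron has the longer de Broglie wavelength.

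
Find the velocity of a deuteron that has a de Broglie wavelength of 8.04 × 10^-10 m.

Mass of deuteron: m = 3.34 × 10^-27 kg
2.47 × 10^2 m/s

From the de Broglie relation λ = h/(mv), we solve for v:

v = h/(mλ)
v = (6.626 × 10^-34 J·s) / (3.34 × 10^-27 kg × 8.04 × 10^-10 m)
v = 2.47 × 10^2 m/s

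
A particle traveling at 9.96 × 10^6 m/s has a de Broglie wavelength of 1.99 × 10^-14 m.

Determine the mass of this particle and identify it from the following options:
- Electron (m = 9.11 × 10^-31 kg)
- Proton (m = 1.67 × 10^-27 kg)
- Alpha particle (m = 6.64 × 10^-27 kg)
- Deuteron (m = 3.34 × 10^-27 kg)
The particle is a deuteron.

From λ = h/(mv), solve for mass:

m = h/(λv)
m = (6.626 × 10^-34 J·s) / (1.99 × 10^-14 m × 9.96 × 10^6 m/s)
m = 3.34 × 10^-27 kg

Comparing with the listed masses, this is closest to a deuteron.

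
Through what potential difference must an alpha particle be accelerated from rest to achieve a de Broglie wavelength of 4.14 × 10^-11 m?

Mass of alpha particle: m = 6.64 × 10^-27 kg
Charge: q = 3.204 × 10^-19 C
6.02 × 10^-2 V

From λ = h/√(2mqV), we solve for V:

λ² = h²/(2mqV)
V = h²/(2mqλ²)
V = (6.626 × 10^-34 J·s)² / (2 × 6.64 × 10^-27 kg × 3.204 × 10^-19 C × (4.14 × 10^-11 m)²)
V = 6.02 × 10^-2 V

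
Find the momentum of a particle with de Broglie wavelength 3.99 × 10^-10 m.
1.66 × 10^-24 kg·m/s

From the de Broglie relation λ = h/p, we solve for p:

p = h/λ
p = (6.626 × 10^-34 J·s) / (3.99 × 10^-10 m)
p = 1.66 × 10^-24 kg·m/s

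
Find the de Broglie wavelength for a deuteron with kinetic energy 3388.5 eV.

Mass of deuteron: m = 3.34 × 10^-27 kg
3.48 × 10^-13 m

Using λ = h/√(2mKE):

First convert KE to Joules: KE = 3388.5 eV = 5.429 × 10^-16 J

λ = h/√(2mKE)
λ = (6.626 × 10^-34 J·s) / √(2 × 3.34 × 10^-27 kg × 5.429 × 10^-16 J)
λ = 3.48 × 10^-13 m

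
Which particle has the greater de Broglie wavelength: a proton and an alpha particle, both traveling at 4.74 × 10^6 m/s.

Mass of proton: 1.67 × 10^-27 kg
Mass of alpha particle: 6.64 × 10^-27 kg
The proton has the longer wavelength.

Using λ = h/(mv), since both particles have the same velocity, the wavelength depends only on mass.

For proton: λ₁ = h/(m₁v) = 8.37 × 10^-14 m
For alpha particle: λ₂ = h/(m₂v) = 2.11 × 10^-14 m

Since λ ∝ 1/m at constant velocity, the lighter particle has the longer wavelength.

The proton has the longer de Broglie wavelength.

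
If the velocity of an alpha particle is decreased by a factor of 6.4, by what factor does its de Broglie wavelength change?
The wavelength increases by a factor of 6.4.

From λ = h/(mv), the wavelength is inversely proportional to velocity:

λ ∝ 1/v

If v → v/6.4, then λ → 6.4λ

When velocity is decreased by a factor of 6.4, the wavelength increases by a factor of 6.4.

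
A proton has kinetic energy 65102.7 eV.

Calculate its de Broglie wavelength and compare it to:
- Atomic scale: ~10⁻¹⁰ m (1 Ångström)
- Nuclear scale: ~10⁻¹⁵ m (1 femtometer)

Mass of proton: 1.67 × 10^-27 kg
λ = 1.12 × 10^-13 m, which is between nuclear and atomic scales.

Using λ = h/√(2mKE):

KE = 65102.7 eV = 1.043 × 10^-14 J

λ = h/√(2mKE)
λ = (6.626 × 10^-34 J·s) / √(2 × 1.67 × 10^-27 kg × 1.043 × 10^-14 J)
λ = 1.12 × 10^-13 m

Comparison:
- Atomic scale (10⁻¹⁰ m): λ is 0.0011× this size
- Nuclear scale (10⁻¹⁵ m): λ is 1.1e+02× this size

The wavelength is between nuclear and atomic scales.

This wavelength is appropriate for probing atomic structure but too large for nuclear physics experiments.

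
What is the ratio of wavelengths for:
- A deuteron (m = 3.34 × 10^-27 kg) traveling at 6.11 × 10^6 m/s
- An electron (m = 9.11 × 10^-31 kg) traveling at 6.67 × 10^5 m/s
λ₁/λ₂ = 2.98 × 10^-5

Using λ = h/(mv):

λ₁ = h/(m₁v₁) = 3.25 × 10^-14 m
λ₂ = h/(m₂v₂) = 1.09 × 10^-9 m

Ratio λ₁/λ₂ = (m₂v₂)/(m₁v₁)
         = (9.11 × 10^-31 kg × 6.67 × 10^5 m/s) / (3.34 × 10^-27 kg × 6.11 × 10^6 m/s)
         = 2.98 × 10^-5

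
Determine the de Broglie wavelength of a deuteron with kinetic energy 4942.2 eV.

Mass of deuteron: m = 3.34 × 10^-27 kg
2.88 × 10^-13 m

Using λ = h/√(2mKE):

First convert KE to Joules: KE = 4942.2 eV = 7.918 × 10^-16 J

λ = h/√(2mKE)
λ = (6.626 × 10^-34 J·s) / √(2 × 3.34 × 10^-27 kg × 7.918 × 10^-16 J)
λ = 2.88 × 10^-13 m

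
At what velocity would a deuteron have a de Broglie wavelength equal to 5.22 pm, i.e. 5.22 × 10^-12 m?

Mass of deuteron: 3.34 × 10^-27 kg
3.80 × 10^4 m/s

From λ = h/(mv), solve for v:

v = h/(mλ)
v = (6.626 × 10^-34 J·s) / (3.34 × 10^-27 kg × 5.22 × 10^-12 m)
v = 3.80 × 10^4 m/s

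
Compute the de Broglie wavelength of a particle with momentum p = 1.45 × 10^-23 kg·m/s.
4.57 × 10^-11 m

Using the de Broglie relation λ = h/p:

λ = h/p
λ = (6.626 × 10^-34 J·s) / (1.45 × 10^-23 kg·m/s)
λ = 4.57 × 10^-11 m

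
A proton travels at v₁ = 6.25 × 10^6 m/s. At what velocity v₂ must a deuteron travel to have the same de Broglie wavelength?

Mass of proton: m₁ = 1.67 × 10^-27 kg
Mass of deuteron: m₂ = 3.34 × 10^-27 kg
v₂ = 3.12 × 10^6 m/s

For equal de Broglie wavelengths: λ₁ = λ₂

h/(m₁v₁) = h/(m₂v₂)
m₁v₁ = m₂v₂
v₂ = v₁ · (m₁/m₂)

v₂ = 6.25 × 10^6 m/s × (1.67 × 10^-27 kg / 3.34 × 10^-27 kg)
v₂ = 3.12 × 10^6 m/s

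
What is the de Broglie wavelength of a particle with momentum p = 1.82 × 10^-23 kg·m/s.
3.64 × 10^-11 m

Using the de Broglie relation λ = h/p:

λ = h/p
λ = (6.626 × 10^-34 J·s) / (1.82 × 10^-23 kg·m/s)
λ = 3.64 × 10^-11 m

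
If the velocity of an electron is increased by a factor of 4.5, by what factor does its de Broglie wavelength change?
The wavelength decreases by a factor of 4.5.

From λ = h/(mv), the wavelength is inversely proportional to velocity:

λ ∝ 1/v

If v → 4.5v, then λ → λ/4.5

When velocity is increased by a factor of 4.5, the wavelength decreases by a factor of 4.5.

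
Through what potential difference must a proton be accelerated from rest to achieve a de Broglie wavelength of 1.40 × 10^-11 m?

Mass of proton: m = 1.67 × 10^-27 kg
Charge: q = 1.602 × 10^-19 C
4.19 V

From λ = h/√(2mqV), we solve for V:

λ² = h²/(2mqV)
V = h²/(2mqλ²)
V = (6.626 × 10^-34 J·s)² / (2 × 1.67 × 10^-27 kg × 1.602 × 10^-19 C × (1.40 × 10^-11 m)²)
V = 4.19 V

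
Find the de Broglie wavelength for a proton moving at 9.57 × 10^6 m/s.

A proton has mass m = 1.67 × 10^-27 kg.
4.15 × 10^-14 m

Using the de Broglie relation λ = h/(mv):

λ = h/(mv)
λ = (6.626 × 10^-34 J·s) / (1.67 × 10^-27 kg × 9.57 × 10^6 m/s)
λ = 4.15 × 10^-14 m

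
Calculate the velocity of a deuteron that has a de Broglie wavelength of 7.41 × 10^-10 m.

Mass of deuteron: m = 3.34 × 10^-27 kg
2.68 × 10^2 m/s

From the de Broglie relation λ = h/(mv), we solve for v:

v = h/(mλ)
v = (6.626 × 10^-34 J·s) / (3.34 × 10^-27 kg × 7.41 × 10^-10 m)
v = 2.68 × 10^2 m/s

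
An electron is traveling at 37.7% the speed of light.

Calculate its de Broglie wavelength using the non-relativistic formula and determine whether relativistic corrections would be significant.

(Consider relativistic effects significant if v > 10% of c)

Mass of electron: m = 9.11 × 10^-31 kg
Yes, relativistic corrections are needed.

Using the non-relativistic de Broglie formula λ = h/(mv):

v = 37.7% × c = 1.130 × 10^8 m/s

λ = h/(mv)
λ = (6.626 × 10^-34 J·s) / (9.11 × 10^-31 kg × 1.130 × 10^8 m/s)
λ = 6.44 × 10^-12 m

Since v = 37.7% of c > 10% of c, relativistic corrections ARE significant and the actual wavelength would differ from this non-relativistic estimate.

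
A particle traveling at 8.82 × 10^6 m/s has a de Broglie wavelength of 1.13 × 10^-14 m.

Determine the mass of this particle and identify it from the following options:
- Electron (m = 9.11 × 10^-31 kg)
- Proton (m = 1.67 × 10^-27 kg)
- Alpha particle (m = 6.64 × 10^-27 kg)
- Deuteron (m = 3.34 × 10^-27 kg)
The particle is an alpha particle.

From λ = h/(mv), solve for mass:

m = h/(λv)
m = (6.626 × 10^-34 J·s) / (1.13 × 10^-14 m × 8.82 × 10^6 m/s)
m = 6.65 × 10^-27 kg

Comparing with the listed masses, this is closest to an alpha particle.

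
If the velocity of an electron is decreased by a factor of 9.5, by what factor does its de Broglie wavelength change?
The wavelength increases by a factor of 9.5.

From λ = h/(mv), the wavelength is inversely proportional to velocity:

λ ∝ 1/v

If v → v/9.5, then λ → 9.5λ

When velocity is decreased by a factor of 9.5, the wavelength increases by a factor of 9.5.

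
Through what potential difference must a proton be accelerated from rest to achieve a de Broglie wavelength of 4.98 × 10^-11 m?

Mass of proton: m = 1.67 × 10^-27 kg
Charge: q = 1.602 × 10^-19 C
3.31 × 10^-1 V

From λ = h/√(2mqV), we solve for V:

λ² = h²/(2mqV)
V = h²/(2mqλ²)
V = (6.626 × 10^-34 J·s)² / (2 × 1.67 × 10^-27 kg × 1.602 × 10^-19 C × (4.98 × 10^-11 m)²)
V = 3.31 × 10^-1 V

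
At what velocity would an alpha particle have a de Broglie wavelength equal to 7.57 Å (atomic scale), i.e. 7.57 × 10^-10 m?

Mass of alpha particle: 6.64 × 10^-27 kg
1.32 × 10^2 m/s

From λ = h/(mv), solve for v:

v = h/(mλ)
v = (6.626 × 10^-34 J·s) / (6.64 × 10^-27 kg × 7.57 × 10^-10 m)
v = 1.32 × 10^2 m/s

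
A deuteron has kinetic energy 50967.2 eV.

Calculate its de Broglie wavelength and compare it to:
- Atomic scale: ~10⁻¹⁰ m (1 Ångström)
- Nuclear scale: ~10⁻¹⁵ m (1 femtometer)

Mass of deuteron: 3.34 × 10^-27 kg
λ = 8.97 × 10^-14 m, which is between nuclear and atomic scales.

Using λ = h/√(2mKE):

KE = 50967.2 eV = 8.166 × 10^-15 J

λ = h/√(2mKE)
λ = (6.626 × 10^-34 J·s) / √(2 × 3.34 × 10^-27 kg × 8.166 × 10^-15 J)
λ = 8.97 × 10^-14 m

Comparison:
- Atomic scale (10⁻¹⁰ m): λ is 0.0009× this size
- Nuclear scale (10⁻¹⁵ m): λ is 90× this size

The wavelength is between nuclear and atomic scales.

This wavelength is appropriate for probing atomic structure but too large for nuclear physics experiments.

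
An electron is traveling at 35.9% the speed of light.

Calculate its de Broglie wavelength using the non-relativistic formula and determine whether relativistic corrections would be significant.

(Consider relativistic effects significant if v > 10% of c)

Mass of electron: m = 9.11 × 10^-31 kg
Yes, relativistic corrections are needed.

Using the non-relativistic de Broglie formula λ = h/(mv):

v = 35.9% × c = 1.076 × 10^8 m/s

λ = h/(mv)
λ = (6.626 × 10^-34 J·s) / (9.11 × 10^-31 kg × 1.076 × 10^8 m/s)
λ = 6.76 × 10^-12 m

Since v = 35.9% of c > 10% of c, relativistic corrections ARE significant and the actual wavelength would differ from this non-relativistic estimate.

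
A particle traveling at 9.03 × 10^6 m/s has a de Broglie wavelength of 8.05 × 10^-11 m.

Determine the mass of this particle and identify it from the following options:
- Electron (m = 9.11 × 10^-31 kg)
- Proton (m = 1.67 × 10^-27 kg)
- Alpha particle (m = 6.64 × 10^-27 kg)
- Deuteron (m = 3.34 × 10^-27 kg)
The particle is an electron.

From λ = h/(mv), solve for mass:

m = h/(λv)
m = (6.626 × 10^-34 J·s) / (8.05 × 10^-11 m × 9.03 × 10^6 m/s)
m = 9.12 × 10^-31 kg

Comparing with the listed masses, this is closest to an electron.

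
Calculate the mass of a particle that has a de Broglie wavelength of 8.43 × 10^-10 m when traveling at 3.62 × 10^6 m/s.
2.17 × 10^-31 kg

From the de Broglie relation λ = h/(mv), we solve for m:

m = h/(λv)
m = (6.626 × 10^-34 J·s) / (8.43 × 10^-10 m × 3.62 × 10^6 m/s)
m = 2.17 × 10^-31 kg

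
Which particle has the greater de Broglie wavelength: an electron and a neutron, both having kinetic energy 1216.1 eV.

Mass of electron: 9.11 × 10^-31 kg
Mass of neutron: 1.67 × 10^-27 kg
The electron has the longer wavelength.

Using λ = h/√(2mKE):

For electron: λ₁ = h/√(2m₁KE) = 3.52 × 10^-11 m
For neutron: λ₂ = h/√(2m₂KE) = 8.21 × 10^-13 m

Since λ ∝ 1/√m at constant kinetic energy, the lighter particle has the longer wavelength.

The electron has the longer de Broglie wavelength.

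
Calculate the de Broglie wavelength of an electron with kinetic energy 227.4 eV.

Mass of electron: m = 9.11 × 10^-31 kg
8.13 × 10^-11 m

Using λ = h/√(2mKE):

First convert KE to Joules: KE = 227.4 eV = 3.643 × 10^-17 J

λ = h/√(2mKE)
λ = (6.626 × 10^-34 J·s) / √(2 × 9.11 × 10^-31 kg × 3.643 × 10^-17 J)
λ = 8.13 × 10^-11 m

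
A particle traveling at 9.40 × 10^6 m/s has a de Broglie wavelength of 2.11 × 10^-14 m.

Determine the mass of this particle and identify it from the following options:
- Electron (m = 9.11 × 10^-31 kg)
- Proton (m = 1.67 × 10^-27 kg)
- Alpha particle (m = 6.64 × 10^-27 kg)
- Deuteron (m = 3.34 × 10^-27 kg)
The particle is a deuteron.

From λ = h/(mv), solve for mass:

m = h/(λv)
m = (6.626 × 10^-34 J·s) / (2.11 × 10^-14 m × 9.40 × 10^6 m/s)
m = 3.34 × 10^-27 kg

Comparing with the listed masses, this is closest to a deuteron.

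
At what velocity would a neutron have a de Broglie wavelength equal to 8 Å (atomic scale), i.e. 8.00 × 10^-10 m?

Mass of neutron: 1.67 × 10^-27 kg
4.96 × 10^2 m/s

From λ = h/(mv), solve for v:

v = h/(mλ)
v = (6.626 × 10^-34 J·s) / (1.67 × 10^-27 kg × 8.00 × 10^-10 m)
v = 4.96 × 10^2 m/s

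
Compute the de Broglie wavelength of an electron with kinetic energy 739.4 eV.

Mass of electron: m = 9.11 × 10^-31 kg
4.51 × 10^-11 m

Using λ = h/√(2mKE):

First convert KE to Joules: KE = 739.4 eV = 1.185 × 10^-16 J

λ = h/√(2mKE)
λ = (6.626 × 10^-34 J·s) / √(2 × 9.11 × 10^-31 kg × 1.185 × 10^-16 J)
λ = 4.51 × 10^-11 m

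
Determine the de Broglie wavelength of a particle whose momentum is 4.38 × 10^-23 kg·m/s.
1.51 × 10^-11 m

Using the de Broglie relation λ = h/p:

λ = h/p
λ = (6.626 × 10^-34 J·s) / (4.38 × 10^-23 kg·m/s)
λ = 1.51 × 10^-11 m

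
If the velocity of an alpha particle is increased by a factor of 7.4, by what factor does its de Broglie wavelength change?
The wavelength decreases by a factor of 7.4.

From λ = h/(mv), the wavelength is inversely proportional to velocity:

λ ∝ 1/v

If v → 7.4v, then λ → λ/7.4

When velocity is increased by a factor of 7.4, the wavelength decreases by a factor of 7.4.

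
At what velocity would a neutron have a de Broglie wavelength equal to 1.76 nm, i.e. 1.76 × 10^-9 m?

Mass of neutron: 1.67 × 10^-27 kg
2.25 × 10^2 m/s

From λ = h/(mv), solve for v:

v = h/(mλ)
v = (6.626 × 10^-34 J·s) / (1.67 × 10^-27 kg × 1.76 × 10^-9 m)
v = 2.25 × 10^2 m/s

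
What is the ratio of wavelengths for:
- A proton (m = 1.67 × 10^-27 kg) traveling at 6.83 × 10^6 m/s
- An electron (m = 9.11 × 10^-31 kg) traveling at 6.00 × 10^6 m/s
λ₁/λ₂ = 4.79 × 10^-4

Using λ = h/(mv):

λ₁ = h/(m₁v₁) = 5.81 × 10^-14 m
λ₂ = h/(m₂v₂) = 1.21 × 10^-10 m

Ratio λ₁/λ₂ = (m₂v₂)/(m₁v₁)
         = (9.11 × 10^-31 kg × 6.00 × 10^6 m/s) / (1.67 × 10^-27 kg × 6.83 × 10^6 m/s)
         = 4.79 × 10^-4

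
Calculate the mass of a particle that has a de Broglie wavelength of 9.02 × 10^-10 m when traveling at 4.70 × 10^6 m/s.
1.56 × 10^-31 kg

From the de Broglie relation λ = h/(mv), we solve for m:

m = h/(λv)
m = (6.626 × 10^-34 J·s) / (9.02 × 10^-10 m × 4.70 × 10^6 m/s)
m = 1.56 × 10^-31 kg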